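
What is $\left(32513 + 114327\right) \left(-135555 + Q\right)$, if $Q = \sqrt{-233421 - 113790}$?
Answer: $-19904896200 + 440520 i \sqrt{38579} \approx -1.9905 \cdot 10^{10} + 8.6525 \cdot 10^{7} i$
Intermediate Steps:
$Q = 3 i \sqrt{38579}$ ($Q = \sqrt{-347211} = 3 i \sqrt{38579} \approx 589.25 i$)
$\left(32513 + 114327\right) \left(-135555 + Q\right) = \left(32513 + 114327\right) \left(-135555 + 3 i \sqrt{38579}\right) = 146840 \left(-135555 + 3 i \sqrt{38579}\right) = -19904896200 + 440520 i \sqrt{38579}$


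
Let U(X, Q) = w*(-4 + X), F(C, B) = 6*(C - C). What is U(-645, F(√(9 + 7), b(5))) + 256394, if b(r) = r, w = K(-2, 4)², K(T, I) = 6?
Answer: 233030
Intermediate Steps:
w = 36 (w = 6² = 36)
F(C, B) = 0 (F(C, B) = 6*0 = 0)
U(X, Q) = -144 + 36*X (U(X, Q) = 36*(-4 + X) = -144 + 36*X)
U(-645, F(√(9 + 7), b(5))) + 256394 = (-144 + 36*(-645)) + 256394 = (-144 - 23220) + 256394 = -23364 + 256394 = 233030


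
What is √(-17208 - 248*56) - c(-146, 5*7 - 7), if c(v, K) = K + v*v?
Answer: -21344 + 26*I*√46 ≈ -21344.0 + 176.34*I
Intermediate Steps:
c(v, K) = K + v²
√(-17208 - 248*56) - c(-146, 5*7 - 7) = √(-17208 - 248*56) - ((5*7 - 7) + (-146)²) = √(-17208 - 13888) - ((35 - 7) + 21316) = √(-31096) - (28 + 21316) = 26*I*√46 - 1*21344 = 26*I*√46 - 21344 = -21344 + 26*I*√46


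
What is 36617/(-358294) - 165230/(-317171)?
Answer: 47587067113/113640466274 ≈ 0.41875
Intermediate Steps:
36617/(-358294) - 165230/(-317171) = 36617*(-1/358294) - 165230*(-1/317171) = -36617/358294 + 165230/317171 = 47587067113/113640466274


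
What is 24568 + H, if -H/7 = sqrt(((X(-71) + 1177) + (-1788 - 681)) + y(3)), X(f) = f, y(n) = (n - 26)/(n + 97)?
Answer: 24568 - 189*I*sqrt(187)/10 ≈ 24568.0 - 258.45*I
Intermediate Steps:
y(n) = (-26 + n)/(97 + n)
H = -189*I*sqrt(187)/10 (H = -7*sqrt(((-71 + 1177) + (-1788 - 681)) + (-26 + 3)/(97 + 3)) = -7*sqrt((1106 - 2469) - 23/100) = -7*sqrt(-1363 + (1/100)*(-23)) = -7*sqrt(-1363 - 23/100) = -189*I*sqrt(187)/10 ≈ -258.45*I)
24568 + H = 24568 - 189*I*sqrt(187)/10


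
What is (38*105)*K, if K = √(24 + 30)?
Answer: 11970*√6 ≈ 29320.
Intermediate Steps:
K = 3*√6 (K = √54 = 3*√6 ≈ 7.3485)
(38*105)*K = (38*105)*(3*√6) = 3990*(3*√6) = 11970*√6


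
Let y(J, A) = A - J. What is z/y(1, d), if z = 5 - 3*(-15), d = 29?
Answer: 25/14 ≈ 1.7857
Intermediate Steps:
z = 50 (z = 5 + 45 = 50)
z/y(1, d) = 50/(29 - 1*1) = 50/(29 - 1) = 50/28 = 50*(1/28) = 25/14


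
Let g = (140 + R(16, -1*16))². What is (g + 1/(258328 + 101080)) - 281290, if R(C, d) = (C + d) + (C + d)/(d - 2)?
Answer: -94053479519/359408 ≈ -2.6169e+5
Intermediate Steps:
R(C, d) = C + d + (C + d)/(-2 + d) (R(C, d) = (C + d) + (C + d)/(-2 + d) = C + d + (C + d)/(-2 + d))
g = 19600 (g = (140 + ((-1*16)² - 1*16 - (-1)*16 + 16*(-1*16))/(-2 - 1*16))² = (140 + ((-16)² - 16 - 1*(-16) + 16*(-16))/(-2 - 16))² = (140 + (256 - 16 + 16 - 256)/(-18))² = (140 - 1/18*0)² = (140 + 0)² = 140² = 19600)
(g + 1/(258328 + 101080)) - 281290 = (19600 + 1/(258328 + 101080)) - 281290 = (19600 + 1/359408) - 281290 = 7044396801/359408 - 281290 = -94053479519/359408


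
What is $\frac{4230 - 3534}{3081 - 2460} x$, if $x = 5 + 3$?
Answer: $\frac{1856}{207} \approx 8.9662$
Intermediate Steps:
$x = 8$
$\frac{4230 - 3534}{3081 - 2460} x = \frac{4230 - 3534}{3081 - 2460} \cdot 8 = \frac{696}{621} \cdot 8 = 696 \cdot \frac{1}{621} \cdot 8 = \frac{232}{207} \cdot 8 = \frac{1856}{207}$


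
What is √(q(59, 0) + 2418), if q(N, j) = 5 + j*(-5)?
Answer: √2423 ≈ 49.224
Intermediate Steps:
q(N, j) = 5 - 5*j
√(q(59, 0) + 2418) = √((5 - 5*0) + 2418) = √((5 + 0) + 2418) = √(5 + 2418) = √2423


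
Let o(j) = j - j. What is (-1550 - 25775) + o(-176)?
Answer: -27325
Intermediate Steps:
o(j) = 0
(-1550 - 25775) + o(-176) = (-1550 - 25775) + 0 = -27325 + 0 = -27325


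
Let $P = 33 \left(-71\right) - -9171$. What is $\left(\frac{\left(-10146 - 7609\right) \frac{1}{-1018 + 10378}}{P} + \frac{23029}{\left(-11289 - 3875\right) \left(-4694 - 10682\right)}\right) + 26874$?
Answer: $\frac{625718280553403617}{23283407186208} \approx 26874.0$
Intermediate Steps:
$P = 6828$ ($P = -2343 + 9171 = 6828$)
$\left(\frac{\left(-10146 - 7609\right) \frac{1}{-1018 + 10378}}{P} + \frac{23029}{\left(-11289 - 3875\right) \left(-4694 - 10682\right)}\right) + 26874 = \left(\frac{\left(-10146 - 7609\right) \frac{1}{-1018 + 10378}}{6828} + \frac{23029}{\left(-11289 - 3875\right) \left(-4694 - 10682\right)}\right) + 26874 = \left(- \frac{17755}{9360} \cdot \frac{1}{6828} + \frac{23029}{\left(-15164\right) \left(-15376\right)}\right) + 26874 = \left(\left(-17755\right) \frac{1}{9360} \cdot \frac{1}{6828} + \frac{23029}{233161664}\right) + 26874 = \left(\left(- \frac{3551}{1872}\right) \frac{1}{6828} + 23029 \cdot \frac{1}{233161664}\right) + 26874 = \left(- \frac{3551}{12782016} + \frac{23029}{233161664}\right) + 26874 = - \frac{4168750175}{23283407186208} + 26874 = \frac{625718280553403617}{23283407186208}$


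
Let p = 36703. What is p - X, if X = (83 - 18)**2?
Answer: 32478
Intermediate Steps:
X = 4225 (X = 65**2 = 4225)
p - X = 36703 - 1*4225 = 36703 - 4225 = 32478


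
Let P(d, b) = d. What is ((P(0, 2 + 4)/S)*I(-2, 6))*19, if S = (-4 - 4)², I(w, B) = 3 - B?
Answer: 0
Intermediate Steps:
S = 64 (S = (-8)² = 64)
((P(0, 2 + 4)/S)*I(-2, 6))*19 = ((0/64)*(3 - 1*6))*19 = ((0*(1/64))*(3 - 6))*19 = (0*(-3))*19 = 0*19 = 0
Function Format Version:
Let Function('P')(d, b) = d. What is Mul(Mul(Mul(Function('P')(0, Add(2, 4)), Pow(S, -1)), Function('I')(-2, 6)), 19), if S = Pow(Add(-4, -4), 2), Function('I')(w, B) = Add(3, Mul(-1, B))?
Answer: 0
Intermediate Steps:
S = 64 (S = Pow(-8, 2) = 64)
Mul(Mul(Mul(Function('P')(0, Add(2, 4)), Pow(S, -1)), Function('I')(-2, 6)), 19) = Mul(Mul(Mul(0, Pow(64, -1)), Add(3, Mul(-1, 6))), 19) = Mul(Mul(Mul(0, Rational(1, 64)), Add(3, -6)), 19) = Mul(Mul(0, -3), 19) = Mul(0, 19) = 0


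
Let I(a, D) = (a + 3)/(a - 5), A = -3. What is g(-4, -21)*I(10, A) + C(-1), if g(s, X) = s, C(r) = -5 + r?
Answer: -82/5 ≈ -16.400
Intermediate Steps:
I(a, D) = (3 + a)/(-5 + a)
g(-4, -21)*I(10, A) + C(-1) = -4*(3 + 10)/(-5 + 10) + (-5 - 1) = -4*13/5 - 6 = -52/5 - 6 = -82/5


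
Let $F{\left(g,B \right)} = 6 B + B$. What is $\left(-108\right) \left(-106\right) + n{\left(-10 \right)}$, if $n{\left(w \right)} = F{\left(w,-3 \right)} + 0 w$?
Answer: $11427$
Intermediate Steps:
$F{\left(g,B \right)} = 7 B$
$n{\left(w \right)} = -21$ ($n{\left(w \right)} = 7 \left(-3\right) + 0 w = -21 + 0 = -21$)
$\left(-108\right) \left(-106\right) + n{\left(-10 \right)} = \left(-108\right) \left(-106\right) - 21 = 11448 - 21 = 11427$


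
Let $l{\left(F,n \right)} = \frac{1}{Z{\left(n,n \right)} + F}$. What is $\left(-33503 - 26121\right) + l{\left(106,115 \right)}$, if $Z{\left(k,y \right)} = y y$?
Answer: $- \frac{794847543}{13331} \approx -59624.0$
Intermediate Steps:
$Z{\left(k,y \right)} = y^{2}$
$l{\left(F,n \right)} = \frac{1}{F + n^{2}}$ ($l{\left(F,n \right)} = \frac{1}{n^{2} + F} = \frac{1}{F + n^{2}}$)
$\left(-33503 - 26121\right) + l{\left(106,115 \right)} = \left(-33503 - 26121\right) + \frac{1}{106 + 115^{2}} = \left(-33503 - 26121\right) + \frac{1}{106 + 13225} = -59624 + \frac{1}{13331} = - \frac{794847543}{13331}$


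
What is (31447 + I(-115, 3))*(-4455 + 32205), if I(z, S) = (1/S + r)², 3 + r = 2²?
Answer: 2618110750/3 ≈ 8.7270e+8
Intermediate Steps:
r = 1 (r = -3 + 2² = -3 + 4 = 1)
I(z, S) = (1 + 1/S)² (I(z, S) = (1/S + 1)² = (1 + 1/S)²)
(31447 + I(-115, 3))*(-4455 + 32205) = (31447 + (1 + 3)²/3²)*(-4455 + 32205) = (31447 + (⅑)*4²)*27750 = (31447 + (⅑)*16)*27750 = (31447 + 16/9)*27750 = (283039/9)*27750 = 2618110750/3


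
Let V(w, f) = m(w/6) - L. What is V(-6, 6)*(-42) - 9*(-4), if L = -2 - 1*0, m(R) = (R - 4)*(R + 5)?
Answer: 792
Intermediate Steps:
m(R) = (-4 + R)*(5 + R)
L = -2 (L = -2 + 0 = -2)
V(w, f) = -18 + w/6 + w²/36 (V(w, f) = (-20 + w/6 + (w/6)²) - 1*(-2) = (-20 + w*(⅙) + (w*(⅙))²) + 2 = (-20 + w/6 + (w/6)²) + 2 = (-20 + w/6 + w²/36) + 2 = -18 + w/6 + w²/36)
V(-6, 6)*(-42) - 9*(-4) = (-18 + (⅙)*(-6) + (1/36)*(-6)²)*(-42) - 9*(-4) = (-18 - 1 + (1/36)*36)*(-42) + 36 = (-18 - 1 + 1)*(-42) + 36 = -18*(-42) + 36 = 756 + 36 = 792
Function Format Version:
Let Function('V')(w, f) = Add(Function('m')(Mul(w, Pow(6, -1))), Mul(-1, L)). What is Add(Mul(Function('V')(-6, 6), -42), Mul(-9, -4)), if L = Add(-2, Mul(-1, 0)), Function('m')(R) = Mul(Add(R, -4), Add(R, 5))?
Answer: 792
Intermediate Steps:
Function('m')(R) = Mul(Add(-4, R), Add(5, R))
L = -2 (L = Add(-2, 0) = -2)
Function('V')(w, f) = Add(-18, Mul(Rational(1, 6), w), Mul(Rational(1, 36), Pow(w, 2))) (Function('V')(w, f) = Add(Add(-20, Mul(w, Pow(6, -1)), Pow(Mul(w, Pow(6, -1)), 2)), Mul(-1, -2)) = Add(Add(-20, Mul(w, Rational(1, 6)), Pow(Mul(w, Rational(1, 6)), 2)), 2) = Add(Add(-20, Mul(Rational(1, 6), w), Pow(Mul(Rational(1, 6), w), 2)), 2) = Add(Add(-20, Mul(Rational(1, 6), w), Mul(Rational(1, 36), Pow(w, 2))), 2) = Add(-18, Mul(Rational(1, 6), w), Mul(Rational(1, 36), Pow(w, 2))))
Add(Mul(Function('V')(-6, 6), -42), Mul(-9, -4)) = Add(Mul(Add(-18, Mul(Rational(1, 6), -6), Mul(Rational(1, 36), Pow(-6, 2))), -42), Mul(-9, -4)) = Add(Mul(Add(-18, -1, Mul(Rational(1, 36), 36)), -42), 36) = Add(Mul(Add(-18, -1, 1), -42), 36) = Add(Mul(-18, -42), 36) = Add(756, 36) = 792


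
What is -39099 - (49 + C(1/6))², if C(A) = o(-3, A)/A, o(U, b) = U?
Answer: -40060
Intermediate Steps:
C(A) = -3/A
-39099 - (49 + C(1/6))² = -39099 - (49 - 3/(1/6))² = -39099 - (49 - 3/⅙)² = -39099 - (49 - 3*6)² = -39099 - (49 - 18)² = -39099 - 1*31² = -39099 - 1*961 = -39099 - 961 = -40060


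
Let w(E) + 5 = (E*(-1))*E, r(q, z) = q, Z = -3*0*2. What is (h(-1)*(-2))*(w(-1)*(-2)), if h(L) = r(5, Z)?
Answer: -120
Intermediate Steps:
Z = 0 (Z = 0*2 = 0)
h(L) = 5
w(E) = -5 - E² (w(E) = -5 + (E*(-1))*E = -5 + (-E)*E = -5 - E²)
(h(-1)*(-2))*(w(-1)*(-2)) = (5*(-2))*((-5 - 1*(-1)²)*(-2)) = -10*(-5 - 1*1)*(-2) = -10*(-5 - 1)*(-2) = -(-60)*(-2) = -10*12 = -120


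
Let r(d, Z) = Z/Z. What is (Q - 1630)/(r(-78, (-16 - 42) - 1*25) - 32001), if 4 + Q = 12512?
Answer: -5439/16000 ≈ -0.33994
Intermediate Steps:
Q = 12508 (Q = -4 + 12512 = 12508)
r(d, Z) = 1
(Q - 1630)/(r(-78, (-16 - 42) - 1*25) - 32001) = (12508 - 1630)/(1 - 32001) = 10878/(-32000) = 10878*(-1/32000) = -5439/16000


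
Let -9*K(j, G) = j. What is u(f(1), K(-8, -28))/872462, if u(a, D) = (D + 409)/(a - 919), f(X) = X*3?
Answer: -3689/7192576728 ≈ -5.1289e-7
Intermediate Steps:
K(j, G) = -j/9
f(X) = 3*X
u(a, D) = (409 + D)/(-919 + a)
u(f(1), K(-8, -28))/872462 = ((409 - ⅑*(-8))/(-919 + 3*1))/872462 = ((409 + 8/9)/(-919 + 3))*(1/872462) = ((3689/9)/(-916))*(1/872462) = -1/916*3689/9*(1/872462) = -3689/8244*1/872462 = -3689/7192576728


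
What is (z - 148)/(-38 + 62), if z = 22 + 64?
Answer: -31/12 ≈ -2.5833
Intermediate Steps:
z = 86
(z - 148)/(-38 + 62) = (86 - 148)/(-38 + 62) = -62/24 = -62*1/24 = -31/12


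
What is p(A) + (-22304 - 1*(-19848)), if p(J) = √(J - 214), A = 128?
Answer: -2456 + I*√86 ≈ -2456.0 + 9.2736*I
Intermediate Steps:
p(J) = √(-214 + J)
p(A) + (-22304 - 1*(-19848)) = √(-214 + 128) + (-22304 - 1*(-19848)) = √(-86) + (-22304 + 19848) = I*√86 - 2456 = -2456 + I*√86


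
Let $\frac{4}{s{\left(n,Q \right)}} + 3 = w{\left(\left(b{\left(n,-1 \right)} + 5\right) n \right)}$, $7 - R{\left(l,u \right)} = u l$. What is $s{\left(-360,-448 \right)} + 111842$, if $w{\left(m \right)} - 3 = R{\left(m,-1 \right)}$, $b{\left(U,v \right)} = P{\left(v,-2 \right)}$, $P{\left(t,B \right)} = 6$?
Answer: $\frac{442111422}{3953} \approx 1.1184 \cdot 10^{5}$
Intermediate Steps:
$b{\left(U,v \right)} = 6$
$R{\left(l,u \right)} = 7 - l u$ ($R{\left(l,u \right)} = 7 - u l = 7 - l u$)
$w{\left(m \right)} = 10 + m$ ($w{\left(m \right)} = 3 - \left(-7 + m \left(-1\right)\right) = 3 + \left(7 + m\right) = 10 + m$)
$s{\left(n,Q \right)} = \frac{4}{7 + 11 n}$ ($s{\left(n,Q \right)} = \frac{4}{-3 + \left(10 + \left(6 + 5\right) n\right)} = \frac{4}{-3 + \left(10 + 11 n\right)} = \frac{4}{7 + 11 n}$)
$s{\left(-360,-448 \right)} + 111842 = \frac{4}{7 + 11 \left(-360\right)} + 111842 = \frac{4}{7 - 3960} + 111842 = \frac{4}{-3953} + 111842 = 4 \left(- \frac{1}{3953}\right) + 111842 = - \frac{4}{3953} + 111842 = \frac{442111422}{3953}$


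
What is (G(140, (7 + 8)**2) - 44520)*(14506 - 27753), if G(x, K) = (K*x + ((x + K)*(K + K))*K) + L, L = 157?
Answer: -489389047589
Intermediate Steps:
G(x, K) = 157 + K*x + 2*K**2*(K + x) (G(x, K) = (K*x + ((x + K)*(K + K))*K) + 157 = (K*x + ((K + x)*(2*K))*K) + 157 = (K*x + (2*K*(K + x))*K) + 157 = (K*x + 2*K**2*(K + x)) + 157 = 157 + K*x + 2*K**2*(K + x))
(G(140, (7 + 8)**2) - 44520)*(14506 - 27753) = ((157 + 2*((7 + 8)**2)**3 + (7 + 8)**2*140 + 2*140*((7 + 8)**2)**2) - 44520)*(14506 - 27753) = ((157 + 2*(15**2)**3 + 15**2*140 + 2*140*(15**2)**2) - 44520)*(-13247) = ((157 + 2*225**3 + 225*140 + 2*140*225**2) - 44520)*(-13247) = ((157 + 2*11390625 + 31500 + 2*140*50625) - 44520)*(-13247) = ((157 + 22781250 + 31500 + 14175000) - 44520)*(-13247) = (36987907 - 44520)*(-13247) = 36943387*(-13247) = -489389047589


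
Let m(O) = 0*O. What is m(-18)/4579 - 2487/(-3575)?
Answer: 2487/3575 ≈ 0.69566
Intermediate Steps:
m(O) = 0
m(-18)/4579 - 2487/(-3575) = 0/4579 - 2487/(-3575) = 0*(1/4579) - 2487*(-1/3575) = 0 + 2487/3575 = 2487/3575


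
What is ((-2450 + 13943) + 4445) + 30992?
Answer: 46930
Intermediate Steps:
((-2450 + 13943) + 4445) + 30992 = (11493 + 4445) + 30992 = 15938 + 30992 = 46930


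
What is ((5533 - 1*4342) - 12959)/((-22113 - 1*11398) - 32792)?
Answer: 11768/66303 ≈ 0.17749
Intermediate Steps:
((5533 - 1*4342) - 12959)/((-22113 - 1*11398) - 32792) = ((5533 - 4342) - 12959)/((-22113 - 11398) - 32792) = (1191 - 12959)/(-33511 - 32792) = -11768/(-66303) = -11768*(-1/66303) = 11768/66303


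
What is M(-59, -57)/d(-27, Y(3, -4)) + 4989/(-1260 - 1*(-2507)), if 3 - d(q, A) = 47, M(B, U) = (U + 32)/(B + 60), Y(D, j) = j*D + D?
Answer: 250691/54868 ≈ 4.5690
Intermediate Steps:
Y(D, j) = D + D*j (Y(D, j) = D*j + D = D + D*j)
M(B, U) = (32 + U)/(60 + B)
d(q, A) = -44 (d(q, A) = 3 - 1*47 = 3 - 47 = -44)
M(-59, -57)/d(-27, Y(3, -4)) + 4989/(-1260 - 1*(-2507)) = ((32 - 57)/(60 - 59))/(-44) + 4989/(-1260 - 1*(-2507)) = (-25/1)*(-1/44) + 4989/(-1260 + 2507) = (1*(-25))*(-1/44) + 4989/1247 = -25*(-1/44) + 4989*(1/1247) = 25/44 + 4989/1247 = 250691/54868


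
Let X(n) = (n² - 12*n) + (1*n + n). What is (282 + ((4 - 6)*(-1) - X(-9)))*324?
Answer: 36612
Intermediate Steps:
X(n) = n² - 10*n (X(n) = (n² - 12*n) + (n + n) = (n² - 12*n) + 2*n = n² - 10*n)
(282 + ((4 - 6)*(-1) - X(-9)))*324 = (282 + ((4 - 6)*(-1) - (-9)*(-10 - 9)))*324 = (282 + (-2*(-1) - (-9)*(-19)))*324 = (282 + (2 - 1*171))*324 = (282 + (2 - 171))*324 = (282 - 169)*324 = 113*324 = 36612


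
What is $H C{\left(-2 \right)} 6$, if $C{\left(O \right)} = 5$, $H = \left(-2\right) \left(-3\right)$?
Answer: $180$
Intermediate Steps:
$H = 6$
$H C{\left(-2 \right)} 6 = 6 \cdot 5 \cdot 6 = 30 \cdot 6 = 180$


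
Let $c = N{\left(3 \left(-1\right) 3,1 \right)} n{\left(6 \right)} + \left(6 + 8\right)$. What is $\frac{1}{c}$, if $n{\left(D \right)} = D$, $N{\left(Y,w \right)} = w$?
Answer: $\frac{1}{20} \approx 0.05$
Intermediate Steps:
$c = 20$ ($c = 1 \cdot 6 + \left(6 + 8\right) = 6 + 14 = 20$)
$\frac{1}{c} = \frac{1}{20}$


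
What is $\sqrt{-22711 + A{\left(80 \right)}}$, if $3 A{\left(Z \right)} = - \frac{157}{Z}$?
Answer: $\frac{i \sqrt{81761955}}{60} \approx 150.7 i$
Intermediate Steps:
$A{\left(Z \right)} = - \frac{157}{3 Z}$ ($A{\left(Z \right)} = \frac{\left(-157\right) \frac{1}{Z}}{3} = - \frac{157}{3 Z}$)
$\sqrt{-22711 + A{\left(80 \right)}} = \sqrt{-22711 - \frac{157}{3 \cdot 80}} = \sqrt{-22711 - \frac{157}{240}} = \sqrt{- \frac{5450797}{240}} = \frac{i \sqrt{81761955}}{60}$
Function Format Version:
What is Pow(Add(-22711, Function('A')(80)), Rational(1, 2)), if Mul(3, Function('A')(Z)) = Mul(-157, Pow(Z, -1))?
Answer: Mul(Rational(1, 60), I, Pow(81761955, Rational(1, 2))) ≈ Mul(150.70, I)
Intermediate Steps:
Function('A')(Z) = Mul(Rational(-157, 3), Pow(Z, -1)) (Function('A')(Z) = Mul(Rational(1, 3), Mul(-157, Pow(Z, -1))) = Mul(Rational(-157, 3), Pow(Z, -1)))
Pow(Add(-22711, Function('A')(80)), Rational(1, 2)) = Pow(Add(-22711, Mul(Rational(-157, 3), Pow(80, -1))), Rational(1, 2)) = Pow(Add(-22711, Mul(Rational(-157, 3), Rational(1, 80))), Rational(1, 2)) = Pow(Add(-22711, Rational(-157, 240)), Rational(1, 2)) = Pow(Rational(-5450797, 240), Rational(1, 2)) = Mul(Rational(1, 60), I, Pow(81761955, Rational(1, 2)))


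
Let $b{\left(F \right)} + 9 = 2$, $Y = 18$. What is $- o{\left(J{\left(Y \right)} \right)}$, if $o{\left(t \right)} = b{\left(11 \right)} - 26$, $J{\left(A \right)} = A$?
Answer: $33$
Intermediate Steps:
$b{\left(F \right)} = -7$ ($b{\left(F \right)} = -9 + 2 = -7$)
$o{\left(t \right)} = -33$ ($o{\left(t \right)} = -7 - 26 = -33$)
$- o{\left(J{\left(Y \right)} \right)} = \left(-1\right) \left(-33\right) = 33$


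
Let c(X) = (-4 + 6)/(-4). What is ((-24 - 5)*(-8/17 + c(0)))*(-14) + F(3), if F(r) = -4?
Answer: -6767/17 ≈ -398.06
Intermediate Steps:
c(X) = -1/2 (c(X) = 2*(-1/4) = -1/2)
((-24 - 5)*(-8/17 + c(0)))*(-14) + F(3) = ((-24 - 5)*(-8/17 - 1/2))*(-14) - 4 = -29*(-8*1/17 - 1/2)*(-14) - 4 = -29*(-8/17 - 1/2)*(-14) - 4 = -29*(-33/34)*(-14) - 4 = (957/34)*(-14) - 4 = -6699/17 - 4 = -6767/17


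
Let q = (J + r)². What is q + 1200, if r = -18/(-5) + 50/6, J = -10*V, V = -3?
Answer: 665641/225 ≈ 2958.4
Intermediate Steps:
J = 30 (J = -10*(-3) = 30)
r = 179/15 (r = -18*(-⅕) + 50*(⅙) = 18/5 + 25/3 = 179/15 ≈ 11.933)
q = 395641/225 (q = (30 + 179/15)² = (629/15)² = 395641/225 ≈ 1758.4)
q + 1200 = 395641/225 + 1200 = 665641/225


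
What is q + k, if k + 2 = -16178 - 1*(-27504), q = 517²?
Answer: 278613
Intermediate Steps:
q = 267289
k = 11324 (k = -2 + (-16178 - 1*(-27504)) = -2 + (-16178 + 27504) = -2 + 11326 = 11324)
q + k = 267289 + 11324 = 278613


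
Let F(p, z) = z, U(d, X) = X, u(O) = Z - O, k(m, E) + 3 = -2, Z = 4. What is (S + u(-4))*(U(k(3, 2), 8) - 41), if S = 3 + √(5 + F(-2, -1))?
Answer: -429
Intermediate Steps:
k(m, E) = -5 (k(m, E) = -3 - 2 = -5)
u(O) = 4 - O
S = 5 (S = 3 + √(5 - 1) = 3 + √4 = 3 + 2 = 5)
(S + u(-4))*(U(k(3, 2), 8) - 41) = (5 + (4 - 1*(-4)))*(8 - 41) = (5 + (4 + 4))*(-33) = (5 + 8)*(-33) = 13*(-33) = -429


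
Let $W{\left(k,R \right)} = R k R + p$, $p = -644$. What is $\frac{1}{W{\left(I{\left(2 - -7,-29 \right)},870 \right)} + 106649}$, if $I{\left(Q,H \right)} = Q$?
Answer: $\frac{1}{6918105} \approx 1.4455 \cdot 10^{-7}$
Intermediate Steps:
$W{\left(k,R \right)} = -644 + k R^{2}$ ($W{\left(k,R \right)} = R k R - 644 = k R^{2} - 644 = -644 + k R^{2}$)
$\frac{1}{W{\left(I{\left(2 - -7,-29 \right)},870 \right)} + 106649} = \frac{1}{\left(-644 + \left(2 - -7\right) 870^{2}\right) + 106649} = \frac{1}{\left(-644 + \left(2 + 7\right) 756900\right) + 106649} = \frac{1}{\left(-644 + 9 \cdot 756900\right) + 106649} = \frac{1}{\left(-644 + 6812100\right) + 106649} = \frac{1}{6811456 + 106649} = \frac{1}{6918105}$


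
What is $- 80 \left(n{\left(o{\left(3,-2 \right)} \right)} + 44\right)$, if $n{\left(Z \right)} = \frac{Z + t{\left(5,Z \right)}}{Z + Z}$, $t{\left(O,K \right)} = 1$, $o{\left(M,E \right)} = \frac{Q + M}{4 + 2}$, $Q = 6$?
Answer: $- \frac{10760}{3} \approx -3586.7$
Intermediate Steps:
$o{\left(M,E \right)} = 1 + \frac{M}{6}$ ($o{\left(M,E \right)} = \frac{6 + M}{4 + 2} = \frac{6 + M}{6} = \left(6 + M\right) \frac{1}{6} = 1 + \frac{M}{6}$)
$n{\left(Z \right)} = \frac{1 + Z}{2 Z}$ ($n{\left(Z \right)} = \frac{Z + 1}{Z + Z} = \frac{1 + Z}{2 Z}$)
$- 80 \left(n{\left(o{\left(3,-2 \right)} \right)} + 44\right) = - 80 \left(\frac{1 + \left(1 + \frac{1}{6} \cdot 3\right)}{2 \left(1 + \frac{1}{6} \cdot 3\right)} + 44\right) = - 80 \left(\frac{1 + \left(1 + \frac{1}{2}\right)}{2 \left(1 + \frac{1}{2}\right)} + 44\right) = - 80 \left(\frac{1 + \frac{3}{2}}{2 \cdot \frac{3}{2}} + 44\right) = - 80 \left(\frac{1}{2} \cdot \frac{2}{3} \cdot \frac{5}{2} + 44\right) = - 80 \left(\frac{5}{6} + 44\right) = \left(-80\right) \frac{269}{6} = - \frac{10760}{3}$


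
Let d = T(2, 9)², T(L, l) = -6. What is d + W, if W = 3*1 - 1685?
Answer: -1646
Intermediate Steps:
W = -1682 (W = 3 - 1685 = -1682)
d = 36 (d = (-6)² = 36)
d + W = 36 - 1682 = -1646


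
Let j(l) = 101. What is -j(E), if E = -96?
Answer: -101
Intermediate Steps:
-j(E) = -1*101 = -101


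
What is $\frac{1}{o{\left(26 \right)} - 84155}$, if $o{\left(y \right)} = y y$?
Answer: $- \frac{1}{83479} \approx -1.1979 \cdot 10^{-5}$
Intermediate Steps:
$o{\left(y \right)} = y^{2}$
$\frac{1}{o{\left(26 \right)} - 84155} = \frac{1}{26^{2} - 84155} = \frac{1}{676 - 84155} = \frac{1}{-83479} = - \frac{1}{83479}$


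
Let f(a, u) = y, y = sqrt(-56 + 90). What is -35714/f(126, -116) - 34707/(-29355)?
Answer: 11569/9785 - 17857*sqrt(34)/17 ≈ -6123.7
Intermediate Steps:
y = sqrt(34) ≈ 5.8309
f(a, u) = sqrt(34)
-35714/f(126, -116) - 34707/(-29355) = -35714*sqrt(34)/34 - 34707/(-29355) = -17857*sqrt(34)/17 - 34707*(-1/29355) = -17857*sqrt(34)/17 + 11569/9785 = 11569/9785 - 17857*sqrt(34)/17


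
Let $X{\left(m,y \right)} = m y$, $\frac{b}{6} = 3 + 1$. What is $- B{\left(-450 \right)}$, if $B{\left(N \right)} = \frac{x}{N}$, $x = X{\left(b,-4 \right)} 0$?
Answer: $0$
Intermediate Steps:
$b = 24$ ($b = 6 \left(3 + 1\right) = 6 \cdot 4 = 24$)
$x = 0$ ($x = 24 \left(-4\right) 0 = \left(-96\right) 0 = 0$)
$B{\left(N \right)} = 0$ ($B{\left(N \right)} = \frac{0}{N} = 0$)
$- B{\left(-450 \right)} = \left(-1\right) 0 = 0$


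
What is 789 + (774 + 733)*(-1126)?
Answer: -1696093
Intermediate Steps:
789 + (774 + 733)*(-1126) = 789 + 1507*(-1126) = 789 - 1696882 = -1696093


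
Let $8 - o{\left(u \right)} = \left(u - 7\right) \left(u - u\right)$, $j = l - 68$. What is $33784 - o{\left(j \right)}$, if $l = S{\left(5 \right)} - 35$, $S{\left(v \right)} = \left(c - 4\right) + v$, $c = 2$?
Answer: $33776$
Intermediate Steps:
$S{\left(v \right)} = -2 + v$ ($S{\left(v \right)} = \left(2 - 4\right) + v = -2 + v$)
$l = -32$ ($l = \left(-2 + 5\right) - 35 = 3 - 35 = -32$)
$j = -100$ ($j = -32 - 68 = -100$)
$o{\left(u \right)} = 8$ ($o{\left(u \right)} = 8 - \left(u - 7\right) \left(u - u\right) = 8 - \left(-7 + u\right) 0 = 8 - 0 = 8 + 0 = 8$)
$33784 - o{\left(j \right)} = 33784 - 8 = 33776$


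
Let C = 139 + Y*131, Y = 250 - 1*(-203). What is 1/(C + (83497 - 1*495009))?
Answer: -1/352030 ≈ -2.8407e-6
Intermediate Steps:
Y = 453 (Y = 250 + 203 = 453)
C = 59482 (C = 139 + 453*131 = 139 + 59343 = 59482)
1/(C + (83497 - 1*495009)) = 1/(59482 + (83497 - 1*495009)) = 1/(59482 + (83497 - 495009)) = 1/(59482 - 411512) = 1/(-352030) = -1/352030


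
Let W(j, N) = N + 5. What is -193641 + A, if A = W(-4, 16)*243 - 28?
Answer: -188566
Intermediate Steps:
W(j, N) = 5 + N
A = 5075 (A = (5 + 16)*243 - 28 = 21*243 - 28 = 5103 - 28 = 5075)
-193641 + A = -193641 + 5075 = -188566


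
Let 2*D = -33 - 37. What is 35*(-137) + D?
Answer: -4830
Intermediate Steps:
D = -35 (D = (-33 - 37)/2 = (½)*(-70) = -35)
35*(-137) + D = 35*(-137) - 35 = -4795 - 35 = -4830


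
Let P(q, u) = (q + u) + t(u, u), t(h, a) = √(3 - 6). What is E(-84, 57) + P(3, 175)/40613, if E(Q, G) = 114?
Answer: 4630060/40613 + I*√3/40613 ≈ 114.0 + 4.2648e-5*I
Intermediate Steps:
t(h, a) = I*√3 (t(h, a) = √(-3) = I*√3)
P(q, u) = q + u + I*√3 (P(q, u) = (q + u) + I*√3 = q + u + I*√3)
E(-84, 57) + P(3, 175)/40613 = 114 + (3 + 175 + I*√3)/40613 = 114 + (178 + I*√3)*(1/40613) = 114 + (178/40613 + I*√3/40613) = 4630060/40613 + I*√3/40613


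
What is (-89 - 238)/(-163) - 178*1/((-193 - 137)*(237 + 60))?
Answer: 16039142/7987815 ≈ 2.0079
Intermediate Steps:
(-89 - 238)/(-163) - 178*1/((-193 - 137)*(237 + 60)) = -327*(-1/163) - 178/(297*(-330)) = 327/163 - 178/(-98010) = 327/163 - 178*(-1/98010) = 327/163 + 89/49005 = 16039142/7987815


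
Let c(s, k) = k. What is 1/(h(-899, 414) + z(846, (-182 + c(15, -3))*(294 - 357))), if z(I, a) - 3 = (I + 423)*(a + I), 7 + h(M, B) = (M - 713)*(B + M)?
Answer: 1/16645585 ≈ 6.0076e-8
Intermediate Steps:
h(M, B) = -7 + (-713 + M)*(B + M) (h(M, B) = -7 + (M - 713)*(B + M) = -7 + (-713 + M)*(B + M))
z(I, a) = 3 + (423 + I)*(I + a) (z(I, a) = 3 + (I + 423)*(a + I) = 3 + (423 + I)*(I + a))
1/(h(-899, 414) + z(846, (-182 + c(15, -3))*(294 - 357))) = 1/((-7 + (-899)² - 713*414 - 713*(-899) + 414*(-899)) + (3 + 846² + 423*846 + 423*((-182 - 3)*(294 - 357)) + 846*((-182 - 3)*(294 - 357)))) = 1/((-7 + 808201 - 295182 + 640987 - 372186) + (3 + 715716 + 357858 + 423*(-185*(-63)) + 846*(-185*(-63)))) = 1/(781813 + (3 + 715716 + 357858 + 423*11655 + 846*11655)) = 1/(781813 + (3 + 715716 + 357858 + 4930065 + 9860130)) = 1/(781813 + 15863772) = 1/16645585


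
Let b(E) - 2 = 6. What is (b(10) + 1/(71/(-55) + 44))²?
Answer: 355209409/5517801 ≈ 64.375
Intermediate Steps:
b(E) = 8 (b(E) = 2 + 6 = 8)
(b(10) + 1/(71/(-55) + 44))² = (8 + 1/(71/(-55) + 44))² = (8 + 1/(71*(-1/55) + 44))² = (8 + 1/(-71/55 + 44))² = (8 + 1/(2349/55))² = (8 + 55/2349)² = (18847/2349)² = 355209409/5517801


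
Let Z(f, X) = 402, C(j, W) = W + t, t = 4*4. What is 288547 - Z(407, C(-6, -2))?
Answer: 288145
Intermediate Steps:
t = 16
C(j, W) = 16 + W (C(j, W) = W + 16 = 16 + W)
288547 - Z(407, C(-6, -2)) = 288547 - 1*402 = 288547 - 402 = 288145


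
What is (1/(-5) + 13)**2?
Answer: 4096/25 ≈ 163.84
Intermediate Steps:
(1/(-5) + 13)**2 = (-1/5 + 13)**2 = (64/5)**2 = 4096/25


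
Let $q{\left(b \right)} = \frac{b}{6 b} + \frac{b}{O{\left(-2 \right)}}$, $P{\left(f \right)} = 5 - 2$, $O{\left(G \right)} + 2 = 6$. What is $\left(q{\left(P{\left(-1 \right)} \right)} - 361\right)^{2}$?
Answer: $\frac{18671041}{144} \approx 1.2966 \cdot 10^{5}$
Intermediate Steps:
$O{\left(G \right)} = 4$ ($O{\left(G \right)} = -2 + 6 = 4$)
$P{\left(f \right)} = 3$
$q{\left(b \right)} = \frac{1}{6} + \frac{b}{4}$ ($q{\left(b \right)} = \frac{b}{6 b} + \frac{b}{4} = b \frac{1}{6 b} + b \frac{1}{4} = \frac{1}{6} + \frac{b}{4}$)
$\left(q{\left(P{\left(-1 \right)} \right)} - 361\right)^{2} = \left(\left(\frac{1}{6} + \frac{1}{4} \cdot 3\right) - 361\right)^{2} = \left(\left(\frac{1}{6} + \frac{3}{4}\right) - 361\right)^{2} = \left(\frac{11}{12} - 361\right)^{2} = \left(- \frac{4321}{12}\right)^{2} = \frac{18671041}{144}$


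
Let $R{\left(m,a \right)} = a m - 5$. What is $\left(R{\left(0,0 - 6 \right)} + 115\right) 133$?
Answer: $14630$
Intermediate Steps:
$R{\left(m,a \right)} = -5 + a m$
$\left(R{\left(0,0 - 6 \right)} + 115\right) 133 = \left(\left(-5 + \left(0 - 6\right) 0\right) + 115\right) 133 = \left(\left(-5 - 0\right) + 115\right) 133 = \left(\left(-5 + 0\right) + 115\right) 133 = \left(-5 + 115\right) 133 = 110 \cdot 133 = 14630$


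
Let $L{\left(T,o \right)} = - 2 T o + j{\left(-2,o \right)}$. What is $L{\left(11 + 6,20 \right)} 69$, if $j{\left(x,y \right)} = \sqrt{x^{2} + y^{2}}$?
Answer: $-46920 + 138 \sqrt{101} \approx -45533.0$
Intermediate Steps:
$L{\left(T,o \right)} = \sqrt{4 + o^{2}} - 2 T o$ ($L{\left(T,o \right)} = - 2 T o + \sqrt{\left(-2\right)^{2} + o^{2}} = - 2 T o + \sqrt{4 + o^{2}} = \sqrt{4 + o^{2}} - 2 T o$)
$L{\left(11 + 6,20 \right)} 69 = \left(\sqrt{4 + 20^{2}} - 2 \left(11 + 6\right) 20\right) 69 = \left(\sqrt{4 + 400} - 34 \cdot 20\right) 69 = \left(\sqrt{404} - 680\right) 69 = \left(2 \sqrt{101} - 680\right) 69 = \left(-680 + 2 \sqrt{101}\right) 69 = -46920 + 138 \sqrt{101}$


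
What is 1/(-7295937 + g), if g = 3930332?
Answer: -1/3365605 ≈ -2.9712e-7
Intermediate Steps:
1/(-7295937 + g) = 1/(-7295937 + 3930332) = 1/(-3365605) = -1/3365605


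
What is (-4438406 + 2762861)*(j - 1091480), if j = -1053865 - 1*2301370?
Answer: 7450671084675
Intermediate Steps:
j = -3355235 (j = -1053865 - 2301370 = -3355235)
(-4438406 + 2762861)*(j - 1091480) = (-4438406 + 2762861)*(-3355235 - 1091480) = -1675545*(-4446715) = 7450671084675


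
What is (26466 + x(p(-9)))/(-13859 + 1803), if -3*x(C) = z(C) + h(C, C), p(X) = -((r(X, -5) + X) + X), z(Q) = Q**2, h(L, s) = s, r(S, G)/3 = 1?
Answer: -13193/6028 ≈ -2.1886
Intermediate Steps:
r(S, G) = 3 (r(S, G) = 3*1 = 3)
p(X) = -3 - 2*X (p(X) = -((3 + X) + X) = -(3 + 2*X) = -3 - 2*X)
x(C) = -C/3 - C**2/3 (x(C) = -(C**2 + C)/3 = -(C + C**2)/3 = -C/3 - C**2/3)
(26466 + x(p(-9)))/(-13859 + 1803) = (26466 + (-3 - 2*(-9))*(-1 - (-3 - 2*(-9)))/3)/(-13859 + 1803) = (26466 + (-3 + 18)*(-1 - (-3 + 18))/3)/(-12056) = (26466 + (1/3)*15*(-1 - 1*15))*(-1/12056) = (26466 + (1/3)*15*(-1 - 15))*(-1/12056) = (26466 + (1/3)*15*(-16))*(-1/12056) = (26466 - 80)*(-1/12056) = 26386*(-1/12056) = -13193/6028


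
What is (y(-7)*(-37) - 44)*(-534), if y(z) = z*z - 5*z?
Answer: 1683168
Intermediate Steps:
y(z) = z**2 - 5*z
(y(-7)*(-37) - 44)*(-534) = (-7*(-5 - 7)*(-37) - 44)*(-534) = (-7*(-12)*(-37) - 44)*(-534) = (84*(-37) - 44)*(-534) = (-3108 - 44)*(-534) = -3152*(-534) = 1683168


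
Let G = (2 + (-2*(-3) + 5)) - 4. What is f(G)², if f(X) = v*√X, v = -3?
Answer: 81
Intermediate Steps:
G = 9 (G = (2 + (6 + 5)) - 4 = (2 + 11) - 4 = 13 - 4 = 9)
f(X) = -3*√X
f(G)² = (-3*√9)² = (-3*3)² = (-9)² = 81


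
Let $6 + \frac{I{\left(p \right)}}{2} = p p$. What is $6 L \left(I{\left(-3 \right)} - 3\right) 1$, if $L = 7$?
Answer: $126$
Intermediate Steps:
$I{\left(p \right)} = -12 + 2 p^{2}$ ($I{\left(p \right)} = -12 + 2 p p = -12 + 2 p^{2}$)
$6 L \left(I{\left(-3 \right)} - 3\right) 1 = 6 \cdot 7 \left(\left(-12 + 2 \left(-3\right)^{2}\right) - 3\right) 1 = 42 \left(\left(-12 + 2 \cdot 9\right) - 3\right) 1 = 42 \left(\left(-12 + 18\right) - 3\right) 1 = 42 \left(6 - 3\right) 1 = 42 \cdot 3 \cdot 1 = 42 \cdot 3 = 126$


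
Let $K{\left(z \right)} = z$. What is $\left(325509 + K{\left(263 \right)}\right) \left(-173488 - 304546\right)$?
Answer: $-155730092248$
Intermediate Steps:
$\left(325509 + K{\left(263 \right)}\right) \left(-173488 - 304546\right) = \left(325509 + 263\right) \left(-173488 - 304546\right) = 325772 \left(-478034\right) = -155730092248$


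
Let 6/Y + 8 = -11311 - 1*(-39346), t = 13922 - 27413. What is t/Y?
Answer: -126037419/2 ≈ -6.3019e+7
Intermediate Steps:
t = -13491
Y = 6/28027 (Y = 6/(-8 + (-11311 - 1*(-39346))) = 6/(-8 + (-11311 + 39346)) = 6/(-8 + 28035) = 6/28027 ≈ 0.00021408)
t/Y = -13491/6/28027 = -13491*28027/6 = -126037419/2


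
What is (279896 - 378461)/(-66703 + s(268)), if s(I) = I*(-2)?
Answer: 32855/22413 ≈ 1.4659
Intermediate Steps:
s(I) = -2*I
(279896 - 378461)/(-66703 + s(268)) = (279896 - 378461)/(-66703 - 2*268) = -98565/(-66703 - 536) = -98565/(-67239) = -98565*(-1/67239) = 32855/22413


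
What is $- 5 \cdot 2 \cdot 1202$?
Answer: $-12020$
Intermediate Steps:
$- 5 \cdot 2 \cdot 1202 = - 10 \cdot 1202 = \left(-1\right) 12020 = -12020$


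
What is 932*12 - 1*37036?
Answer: -25852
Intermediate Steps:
932*12 - 1*37036 = 11184 - 37036 = -25852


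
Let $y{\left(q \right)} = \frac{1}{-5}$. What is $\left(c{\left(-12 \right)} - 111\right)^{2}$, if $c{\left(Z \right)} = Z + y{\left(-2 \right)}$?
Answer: $\frac{379456}{25} \approx 15178.0$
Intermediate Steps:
$y{\left(q \right)} = - \frac{1}{5}$
$c{\left(Z \right)} = - \frac{1}{5} + Z$ ($c{\left(Z \right)} = Z - \frac{1}{5} = - \frac{1}{5} + Z$)
$\left(c{\left(-12 \right)} - 111\right)^{2} = \left(\left(- \frac{1}{5} - 12\right) - 111\right)^{2} = \left(- \frac{61}{5} - 111\right)^{2} = \left(- \frac{616}{5}\right)^{2} = \frac{379456}{25}$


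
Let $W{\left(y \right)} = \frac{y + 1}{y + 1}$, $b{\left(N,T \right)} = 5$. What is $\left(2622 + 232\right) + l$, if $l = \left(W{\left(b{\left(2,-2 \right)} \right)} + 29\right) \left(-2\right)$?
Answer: $2794$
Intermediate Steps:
$W{\left(y \right)} = 1$ ($W{\left(y \right)} = \frac{1 + y}{1 + y} = 1$)
$l = -60$ ($l = \left(1 + 29\right) \left(-2\right) = 30 \left(-2\right) = -60$)
$\left(2622 + 232\right) + l = \left(2622 + 232\right) - 60 = 2854 - 60 = 2794$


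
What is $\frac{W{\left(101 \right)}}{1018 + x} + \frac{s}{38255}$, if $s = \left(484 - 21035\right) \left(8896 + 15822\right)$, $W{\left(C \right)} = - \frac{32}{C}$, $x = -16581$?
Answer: $- \frac{798474365064174}{60131619065} \approx -13279.0$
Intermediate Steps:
$s = -507979618$ ($s = \left(-20551\right) 24718 = -507979618$)
$\frac{W{\left(101 \right)}}{1018 + x} + \frac{s}{38255} = \frac{\left(-32\right) \frac{1}{101}}{1018 - 16581} - \frac{507979618}{38255} = \frac{\left(-32\right) \frac{1}{101}}{-15563} - \frac{507979618}{38255} = \left(- \frac{32}{101}\right) \left(- \frac{1}{15563}\right) - \frac{507979618}{38255} = \frac{32}{1571863} - \frac{507979618}{38255} = - \frac{798474365064174}{60131619065}$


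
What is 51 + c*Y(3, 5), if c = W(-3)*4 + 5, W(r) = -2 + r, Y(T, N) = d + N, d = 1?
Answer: -39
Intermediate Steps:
Y(T, N) = 1 + N
c = -15 (c = (-2 - 3)*4 + 5 = -5*4 + 5 = -20 + 5 = -15)
51 + c*Y(3, 5) = 51 - 15*(1 + 5) = 51 - 15*6 = 51 - 90 = -39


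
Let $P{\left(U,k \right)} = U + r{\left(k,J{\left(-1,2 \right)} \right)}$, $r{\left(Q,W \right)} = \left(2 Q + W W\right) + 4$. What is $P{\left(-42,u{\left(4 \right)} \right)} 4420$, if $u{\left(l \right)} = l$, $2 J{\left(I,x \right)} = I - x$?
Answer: $-122655$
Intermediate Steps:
$J{\left(I,x \right)} = \frac{I}{2} - \frac{x}{2}$ ($J{\left(I,x \right)} = \frac{I - x}{2} = \frac{I}{2} - \frac{x}{2}$)
$r{\left(Q,W \right)} = 4 + W^{2} + 2 Q$ ($r{\left(Q,W \right)} = \left(2 Q + W^{2}\right) + 4 = \left(W^{2} + 2 Q\right) + 4 = 4 + W^{2} + 2 Q$)
$P{\left(U,k \right)} = \frac{25}{4} + U + 2 k$ ($P{\left(U,k \right)} = U + \left(4 + \left(\frac{1}{2} \left(-1\right) - 1\right)^{2} + 2 k\right) = U + \left(4 + \left(- \frac{1}{2} - 1\right)^{2} + 2 k\right) = U + \left(4 + \left(- \frac{3}{2}\right)^{2} + 2 k\right) = U + \left(4 + \frac{9}{4} + 2 k\right) = U + \left(\frac{25}{4} + 2 k\right) = \frac{25}{4} + U + 2 k$)
$P{\left(-42,u{\left(4 \right)} \right)} 4420 = \left(\frac{25}{4} - 42 + 2 \cdot 4\right) 4420 = \left(\frac{25}{4} - 42 + 8\right) 4420 = \left(- \frac{111}{4}\right) 4420 = -122655$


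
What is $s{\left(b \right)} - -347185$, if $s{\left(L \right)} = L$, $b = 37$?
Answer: $347222$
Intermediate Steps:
$s{\left(b \right)} - -347185 = 37 - -347185 = 37 + 347185 = 347222$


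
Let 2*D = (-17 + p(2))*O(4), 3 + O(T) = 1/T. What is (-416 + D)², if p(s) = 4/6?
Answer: 89208025/576 ≈ 1.5488e+5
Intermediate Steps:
p(s) = ⅔ (p(s) = 4*(⅙) = ⅔)
O(T) = -3 + 1/T
D = 539/24 (D = ((-17 + ⅔)*(-3 + 1/4))/2 = (-49*(-3 + ¼)/3)/2 = (-49/3*(-11/4))/2 = (½)*(539/12) = 539/24 ≈ 22.458)
(-416 + D)² = (-416 + 539/24)² = (-9445/24)² = 89208025/576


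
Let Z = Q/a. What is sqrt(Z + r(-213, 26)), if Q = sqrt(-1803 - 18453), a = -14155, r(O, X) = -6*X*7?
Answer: 2*sqrt(-54699378825 - 14155*I*sqrt(1266))/14155 ≈ 0.00015213 - 33.045*I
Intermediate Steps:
r(O, X) = -42*X
Q = 4*I*sqrt(1266) (Q = sqrt(-20256) = 4*I*sqrt(1266) ≈ 142.32*I)
Z = -4*I*sqrt(1266)/14155 (Z = (4*I*sqrt(1266))/(-14155) = (4*I*sqrt(1266))*(-1/14155) = -4*I*sqrt(1266)/14155 ≈ -0.010055*I)
sqrt(Z + r(-213, 26)) = sqrt(-4*I*sqrt(1266)/14155 - 42*26) = sqrt(-4*I*sqrt(1266)/14155 - 1092) = sqrt(-1092 - 4*I*sqrt(1266)/14155)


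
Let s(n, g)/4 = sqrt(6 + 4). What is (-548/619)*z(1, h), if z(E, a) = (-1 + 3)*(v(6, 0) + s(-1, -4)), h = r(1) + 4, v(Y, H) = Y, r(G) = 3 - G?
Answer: -6576/619 - 4384*sqrt(10)/619 ≈ -33.020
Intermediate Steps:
h = 6 (h = (3 - 1*1) + 4 = (3 - 1) + 4 = 2 + 4 = 6)
s(n, g) = 4*sqrt(10) (s(n, g) = 4*sqrt(6 + 4) = 4*sqrt(10))
z(E, a) = 12 + 8*sqrt(10) (z(E, a) = (-1 + 3)*(6 + 4*sqrt(10)) = 2*(6 + 4*sqrt(10)) = 12 + 8*sqrt(10))
(-548/619)*z(1, h) = (-548/619)*(12 + 8*sqrt(10)) = (-548*1/619)*(12 + 8*sqrt(10)) = -548*(12 + 8*sqrt(10))/619 = -6576/619 - 4384*sqrt(10)/619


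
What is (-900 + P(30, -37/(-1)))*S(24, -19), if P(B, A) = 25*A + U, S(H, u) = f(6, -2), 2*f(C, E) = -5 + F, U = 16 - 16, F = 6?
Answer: 25/2 ≈ 12.500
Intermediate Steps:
U = 0
f(C, E) = ½ (f(C, E) = (-5 + 6)/2 = (½)*1 = ½)
S(H, u) = ½
P(B, A) = 25*A (P(B, A) = 25*A + 0 = 25*A)
(-900 + P(30, -37/(-1)))*S(24, -19) = (-900 + 25*(-37/(-1)))*(½) = (-900 + 25*(-37*(-1)))*(½) = (-900 + 25*37)*(½) = (-900 + 925)*(½) = 25*(½) = 25/2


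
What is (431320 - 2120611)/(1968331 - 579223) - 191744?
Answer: -88784937881/463036 ≈ -1.9175e+5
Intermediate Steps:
(431320 - 2120611)/(1968331 - 579223) - 191744 = -1689291/1389108 - 191744 = -1689291*1/1389108 - 191744 = -563097/463036 - 191744 = -88784937881/463036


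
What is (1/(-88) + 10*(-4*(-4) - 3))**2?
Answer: 130850721/7744 ≈ 16897.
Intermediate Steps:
(1/(-88) + 10*(-4*(-4) - 3))**2 = (-1/88 + 10*(16 - 3))**2 = (-1/88 + 10*13)**2 = (-1/88 + 130)**2 = (11439/88)**2 = 130850721/7744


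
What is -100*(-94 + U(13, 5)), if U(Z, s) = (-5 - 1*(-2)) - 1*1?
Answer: 9800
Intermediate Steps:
U(Z, s) = -4 (U(Z, s) = (-5 + 2) - 1 = -3 - 1 = -4)
-100*(-94 + U(13, 5)) = -100*(-94 - 4) = -100*(-98) = 9800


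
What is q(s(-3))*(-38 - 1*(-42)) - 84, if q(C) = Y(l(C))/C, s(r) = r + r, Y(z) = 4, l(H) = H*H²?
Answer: -260/3 ≈ -86.667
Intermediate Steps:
l(H) = H³
s(r) = 2*r
q(C) = 4/C
q(s(-3))*(-38 - 1*(-42)) - 84 = (4/((2*(-3))))*(-38 - 1*(-42)) - 84 = (4/(-6))*(-38 + 42) - 84 = (4*(-⅙))*4 - 84 = -⅔*4 - 84 = -8/3 - 84 = -260/3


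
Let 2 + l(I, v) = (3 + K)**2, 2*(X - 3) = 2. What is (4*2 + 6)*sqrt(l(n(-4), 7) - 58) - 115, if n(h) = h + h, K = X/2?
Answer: -115 + 14*I*sqrt(35) ≈ -115.0 + 82.825*I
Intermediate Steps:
X = 4 (X = 3 + (1/2)*2 = 3 + 1 = 4)
K = 2 (K = 4/2 = 4*(1/2) = 2)
n(h) = 2*h
l(I, v) = 23 (l(I, v) = -2 + (3 + 2)**2 = -2 + 5**2 = -2 + 25 = 23)
(4*2 + 6)*sqrt(l(n(-4), 7) - 58) - 115 = (4*2 + 6)*sqrt(23 - 58) - 115 = (8 + 6)*sqrt(-35) - 115 = 14*(I*sqrt(35)) - 115 = 14*I*sqrt(35) - 115 = -115 + 14*I*sqrt(35)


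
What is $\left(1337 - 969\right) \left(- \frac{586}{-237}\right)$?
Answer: $\frac{215648}{237} \approx 909.91$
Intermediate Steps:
$\left(1337 - 969\right) \left(- \frac{586}{-237}\right) = 368 \left(\left(-586\right) \left(- \frac{1}{237}\right)\right) = 368 \cdot \frac{586}{237} = \frac{215648}{237}$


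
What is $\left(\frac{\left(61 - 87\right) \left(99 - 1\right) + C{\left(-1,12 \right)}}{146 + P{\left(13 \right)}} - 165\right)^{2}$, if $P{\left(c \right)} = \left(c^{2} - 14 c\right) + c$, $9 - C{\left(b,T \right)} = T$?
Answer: $\frac{709742881}{21316} \approx 33296.0$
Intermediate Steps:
$C{\left(b,T \right)} = 9 - T$
$P{\left(c \right)} = c^{2} - 13 c$
$\left(\frac{\left(61 - 87\right) \left(99 - 1\right) + C{\left(-1,12 \right)}}{146 + P{\left(13 \right)}} - 165\right)^{2} = \left(\frac{\left(61 - 87\right) \left(99 - 1\right) + \left(9 - 12\right)}{146 + 13 \left(-13 + 13\right)} - 165\right)^{2} = \left(\frac{\left(-26\right) 98 + \left(9 - 12\right)}{146 + 13 \cdot 0} - 165\right)^{2} = \left(\frac{-2548 - 3}{146 + 0} - 165\right)^{2} = \left(- \frac{2551}{146} - 165\right)^{2} = \left(- \frac{26641}{146}\right)^{2} = \frac{709742881}{21316}$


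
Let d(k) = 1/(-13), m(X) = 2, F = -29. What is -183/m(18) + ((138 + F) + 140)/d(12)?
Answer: -6657/2 ≈ -3328.5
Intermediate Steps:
d(k) = -1/13
-183/m(18) + ((138 + F) + 140)/d(12) = -183/2 + ((138 - 29) + 140)/(-1/13) = -183*½ + (109 + 140)*(-13) = -183/2 + 249*(-13) = -183/2 - 3237 = -6657/2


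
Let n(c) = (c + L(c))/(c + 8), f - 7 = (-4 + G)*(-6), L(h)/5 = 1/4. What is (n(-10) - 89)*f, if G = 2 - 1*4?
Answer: -29111/8 ≈ -3638.9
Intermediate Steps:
G = -2 (G = 2 - 4 = -2)
L(h) = 5/4
f = 43 (f = 7 + (-4 - 2)*(-6) = 7 - 6*(-6) = 7 + 36 = 43)
n(c) = (5/4 + c)/(8 + c) (n(c) = (c + 5/4)/(c + 8) = (5/4 + c)/(8 + c))
(n(-10) - 89)*f = ((5/4 - 10)/(8 - 10) - 89)*43 = (-35/4/(-2) - 89)*43 = (-½*(-35/4) - 89)*43 = (35/8 - 89)*43 = -677/8*43 = -29111/8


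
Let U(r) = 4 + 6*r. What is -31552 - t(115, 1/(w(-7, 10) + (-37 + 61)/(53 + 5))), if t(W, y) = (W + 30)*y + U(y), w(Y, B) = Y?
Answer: -6022817/191 ≈ -31533.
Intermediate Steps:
t(W, y) = 4 + 6*y + y*(30 + W) (t(W, y) = (W + 30)*y + (4 + 6*y) = (30 + W)*y + (4 + 6*y) = y*(30 + W) + (4 + 6*y) = 4 + 6*y + y*(30 + W))
-31552 - t(115, 1/(w(-7, 10) + (-37 + 61)/(53 + 5))) = -31552 - (4 + 36/(-7 + (-37 + 61)/(53 + 5)) + 115/(-7 + (-37 + 61)/(53 + 5))) = -31552 - (4 + 36/(-7 + 24/58) + 115/(-7 + 24/58)) = -31552 - (4 + 36/(-7 + 24*(1/58)) + 115/(-7 + 24*(1/58))) = -31552 - (4 + 36/(-7 + 12/29) + 115/(-7 + 12/29)) = -31552 - (4 + 36/(-191/29) + 115/(-191/29)) = -31552 - (4 + 36*(-29/191) + 115*(-29/191)) = -31552 - (4 - 1044/191 - 3335/191) = -31552 - 1*(-3615/191) = -31552 + 3615/191 = -6022817/191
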